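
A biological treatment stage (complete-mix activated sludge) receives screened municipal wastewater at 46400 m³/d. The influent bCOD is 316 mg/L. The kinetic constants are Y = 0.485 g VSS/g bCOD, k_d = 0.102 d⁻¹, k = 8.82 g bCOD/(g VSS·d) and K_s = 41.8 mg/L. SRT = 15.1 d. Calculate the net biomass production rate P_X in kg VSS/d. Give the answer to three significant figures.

P_X ≈ 2780 kg VSS/d

Effluent substrate depends only on kinetics and SRT: S = K_s(1 + k_d θ_c) / [θ_c(Yk − k_d) − 1] = 41.8 × (1 + 0.102 × 15.1) / [15.1 × (0.485 × 8.82 − 0.102) − 1] = 106.2 / 62.05 = 1.711 mg/L.
The observed yield is Y_obs = Y/(1 + k_d·θ_c) = 0.485 / (1 + 0.102 × 15.1) = 0.485 / 2.540 = 0.1909 g VSS per g bCOD removed.
Substrate removed = Q·(S₀ − S) = 46400 m³/d × (316 − 1.71) g/m³ = 1.46×10^7 g/d = 14583 kg/d.
Net biomass production P_X = Y_obs × Q·(S₀ − S) = 0.1909 × 14583 = 2784 kg VSS/d.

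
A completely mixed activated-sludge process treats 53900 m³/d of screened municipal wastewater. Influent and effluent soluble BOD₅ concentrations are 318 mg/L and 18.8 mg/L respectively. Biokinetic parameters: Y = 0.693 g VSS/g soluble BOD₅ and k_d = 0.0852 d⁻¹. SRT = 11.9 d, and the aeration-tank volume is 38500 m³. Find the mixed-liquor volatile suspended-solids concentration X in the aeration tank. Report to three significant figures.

X ≈ 1720 mg/L

Solving the biomass balance for X: X = Y Q (S₀−S) θ_c / [V (1+k_d θ_c)] = 0.693 × 53900 × (318 − 18.8) × 11.9 / [38500 × (1 + 0.0852 × 11.9)] = 1715 mg/L.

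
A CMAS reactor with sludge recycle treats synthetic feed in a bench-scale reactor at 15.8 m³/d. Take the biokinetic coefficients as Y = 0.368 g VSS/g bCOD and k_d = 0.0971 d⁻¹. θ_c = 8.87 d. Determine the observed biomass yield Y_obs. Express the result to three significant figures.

Y_obs ≈ 0.198 g VSS/g bCOD

Observed yield with endogenous decay: Y_obs = Y / (1 + k_d·θ_c) = 0.368 / (1 + 0.0971 × 8.87) = 0.368 / 1.861 = 0.1977 g VSS/g bCOD.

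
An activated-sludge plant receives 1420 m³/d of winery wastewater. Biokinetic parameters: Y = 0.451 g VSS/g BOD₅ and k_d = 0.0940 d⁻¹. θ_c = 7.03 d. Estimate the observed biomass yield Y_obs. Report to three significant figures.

Y_obs ≈ 0.272 g VSS/g BOD₅

Y_obs = Y / (1 + k_d θ_c) = 0.451 / (1 + 0.0940 × 7.03) = 0.451 / 1.661 = 0.2716.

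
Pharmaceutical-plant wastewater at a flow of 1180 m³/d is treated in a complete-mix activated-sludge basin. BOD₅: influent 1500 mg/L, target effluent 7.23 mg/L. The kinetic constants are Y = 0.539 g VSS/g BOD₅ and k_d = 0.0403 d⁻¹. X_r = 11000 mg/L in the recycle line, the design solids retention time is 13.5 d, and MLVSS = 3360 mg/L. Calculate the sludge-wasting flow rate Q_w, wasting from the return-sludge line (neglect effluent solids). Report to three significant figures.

From the SRT design equation V = Y Q (S₀−S) θ_c / [X (1 + k_d θ_c)] = 0.539 × 1180 × (1500 − 7.23) × 13.5 / [3360 × (1 + 0.0403 × 13.5)] = 1.28×10^7 / 5188 = 2471 m³.
Wasting from the return line (neglecting effluent solids): Q_w = V·X / (θ_c·X_r) = 2471 × 3360 / (13.5 × 11000) = 55.90 m³/d.

Q_w ≈ 55.9 m³/d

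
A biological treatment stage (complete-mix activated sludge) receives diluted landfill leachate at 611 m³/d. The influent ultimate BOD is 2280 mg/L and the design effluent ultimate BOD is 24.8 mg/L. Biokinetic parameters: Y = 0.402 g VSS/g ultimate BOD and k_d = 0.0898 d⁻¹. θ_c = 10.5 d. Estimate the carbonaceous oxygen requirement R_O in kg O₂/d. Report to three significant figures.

Correct the yield for decay: Y_obs = Y/(1 + k_d θ_c) = 0.402 / (1 + 0.0898 × 10.5) = 0.402 / 1.943 = 0.2069.
Mass of ultimate BOD removed per day: Q(S₀ − S) = 611 × 2255 g/m³ = 1378 kg/d.
Net sludge production P_X = 0.2069 × 1378 = 285.1 kg VSS/d.
R_O = Q·ΔS − 1.42 P_X = 1378 − 404.8 = 973.1 kg O₂/d.

R_O ≈ 973 kg O₂/d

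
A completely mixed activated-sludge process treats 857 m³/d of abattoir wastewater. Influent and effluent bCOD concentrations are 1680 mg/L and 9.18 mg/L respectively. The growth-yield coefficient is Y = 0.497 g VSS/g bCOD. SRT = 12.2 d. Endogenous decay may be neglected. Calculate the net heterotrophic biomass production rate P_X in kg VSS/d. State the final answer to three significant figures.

P_X ≈ 712 kg VSS/d

No decay correction is needed, so Y_obs = Y = 0.497.
Substrate removed = Q·(S₀ − S) = 857 m³/d × (1680 − 9.18) g/m³ = 1.43×10^6 g/d = 1432 kg/d.
Net biomass production P_X = Y_obs × Q·(S₀ − S) = 0.4970 × 1432 = 711.7 kg VSS/d.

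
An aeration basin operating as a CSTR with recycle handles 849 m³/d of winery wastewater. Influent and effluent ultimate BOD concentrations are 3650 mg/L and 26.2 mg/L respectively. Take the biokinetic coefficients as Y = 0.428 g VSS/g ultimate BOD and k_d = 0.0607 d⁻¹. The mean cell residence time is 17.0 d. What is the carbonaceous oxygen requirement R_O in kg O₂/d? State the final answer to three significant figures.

R_O ≈ 2160 kg O₂/d

Observed yield with endogenous decay: Y_obs = Y / (1 + k_d·θ_c) = 0.428 / (1 + 0.0607 × 17.0) = 0.428 / 2.032 = 0.2106 g VSS/g ultimate BOD.
Q·(S₀ − S) = 849 × (3650 − 26.2) × 10⁻³ = 3077 kg/d removed.
Net sludge production P_X = 0.2106 × 3077 = 648.1 kg VSS/d.
Carbonaceous O₂ demand = substrate oxidised − cell-mass equivalent = 3077 − 1.42 × 648.1 = 2156 kg O₂/d.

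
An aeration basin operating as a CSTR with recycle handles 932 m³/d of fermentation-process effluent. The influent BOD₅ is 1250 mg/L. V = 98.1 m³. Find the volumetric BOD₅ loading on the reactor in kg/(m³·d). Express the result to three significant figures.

L_v ≈ 11.9 kg BOD₅/(m³·d)

L_v = Q S₀ / V = 932 × 1250 × 10⁻³ / 98.10 = 11.88 kg/(m³·d).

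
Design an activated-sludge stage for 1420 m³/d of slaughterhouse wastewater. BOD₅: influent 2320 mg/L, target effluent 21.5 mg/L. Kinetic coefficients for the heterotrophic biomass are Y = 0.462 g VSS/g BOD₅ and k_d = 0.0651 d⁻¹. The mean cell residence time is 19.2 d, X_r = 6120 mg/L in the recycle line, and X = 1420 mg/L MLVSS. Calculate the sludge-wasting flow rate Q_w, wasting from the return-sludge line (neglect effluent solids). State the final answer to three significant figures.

From the SRT design equation V = Y Q (S₀−S) θ_c / [X (1 + k_d θ_c)] = 0.462 × 1420 × (2320 − 21.5) × 19.2 / [1420 × (1 + 0.0651 × 19.2)] = 2.9×10^7 / 3195 = 9062 m³.
θ_c = V·X/(Q_w·X_r) when wasting from the recycle, so Q_w = V·X/(θ_c·X_r) = 9062 × 1420 / (19.2 × 6120) = 109.5 m³/d.

Q_w ≈ 110 m³/d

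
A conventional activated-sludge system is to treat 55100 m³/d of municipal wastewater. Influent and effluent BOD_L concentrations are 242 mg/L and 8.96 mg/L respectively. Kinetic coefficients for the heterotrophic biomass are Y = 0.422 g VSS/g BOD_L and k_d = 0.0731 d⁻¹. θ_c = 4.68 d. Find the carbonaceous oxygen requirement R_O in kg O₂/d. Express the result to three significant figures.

R_O ≈ 7110 kg O₂/d

Observed yield with endogenous decay: Y_obs = Y / (1 + k_d·θ_c) = 0.422 / (1 + 0.0731 × 4.68) = 0.422 / 1.342 = 0.3144 g VSS/g BOD_L.
Substrate removed = Q·(S₀ − S) = 55100 m³/d × (242 − 8.96) g/m³ = 1.28×10^7 g/d = 12841 kg/d.
P_X = Y_obs·Q·(S₀ − S) = 0.3144 × 12841 = 4037 kg VSS/d.
Carbonaceous O₂ demand = substrate oxidised − cell-mass equivalent = 12841 − 1.42 × 4037 = 7107 kg O₂/d.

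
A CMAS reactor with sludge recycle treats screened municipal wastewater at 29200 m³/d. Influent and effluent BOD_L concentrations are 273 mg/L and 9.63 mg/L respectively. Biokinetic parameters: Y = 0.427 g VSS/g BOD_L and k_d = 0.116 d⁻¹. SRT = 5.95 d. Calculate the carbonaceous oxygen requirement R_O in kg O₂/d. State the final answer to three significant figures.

R_O ≈ 4930 kg O₂/d

Y_obs = Y / (1 + k_d θ_c) = 0.427 / (1 + 0.116 × 5.95) = 0.427 / 1.690 = 0.2526.
Substrate removed = Q·(S₀ − S) = 29200 m³/d × (273 − 9.63) g/m³ = 7.69×10^6 g/d = 7690 kg/d.
Net sludge production P_X = 0.2526 × 7690 = 1943 kg VSS/d.
Carbonaceous O₂ demand = substrate oxidised − cell-mass equivalent = 7690 − 1.42 × 1943 = 4932 kg O₂/d.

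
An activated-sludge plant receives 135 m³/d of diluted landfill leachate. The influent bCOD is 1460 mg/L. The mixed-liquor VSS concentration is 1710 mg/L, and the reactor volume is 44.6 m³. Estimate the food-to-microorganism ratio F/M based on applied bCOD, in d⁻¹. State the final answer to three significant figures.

F/M = Q·S₀ / (V·X) = 135 × 1460 / (44.60 × 1710) = 2.584 g bCOD·(g VSS·d)⁻¹.

F/M ≈ 2.58 d⁻¹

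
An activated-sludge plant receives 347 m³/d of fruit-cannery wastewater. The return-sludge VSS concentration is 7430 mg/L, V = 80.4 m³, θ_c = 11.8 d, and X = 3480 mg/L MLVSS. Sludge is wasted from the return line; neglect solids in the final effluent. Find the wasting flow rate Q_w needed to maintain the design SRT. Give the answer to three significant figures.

Q_w = (V·X)/(θ_c X_r) = 80.40 × 3480 / (11.8 × 7430) = 3.191 m³/d.

Q_w ≈ 3.19 m³/d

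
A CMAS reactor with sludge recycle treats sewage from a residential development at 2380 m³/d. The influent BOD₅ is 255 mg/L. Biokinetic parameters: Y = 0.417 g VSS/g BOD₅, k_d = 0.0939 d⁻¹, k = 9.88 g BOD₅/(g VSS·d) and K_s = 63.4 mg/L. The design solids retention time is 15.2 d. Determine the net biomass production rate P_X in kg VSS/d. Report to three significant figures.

Effluent substrate depends only on kinetics and SRT: S = K_s(1 + k_d θ_c) / [θ_c(Yk − k_d) − 1] = 63.4 × (1 + 0.0939 × 15.2) / [15.2 × (0.417 × 9.88 − 0.0939) − 1] = 153.9 / 60.20 = 2.556 mg/L.
Correct the yield for decay: Y_obs = Y/(1 + k_d θ_c) = 0.417 / (1 + 0.0939 × 15.2) = 0.417 / 2.427 = 0.1718.
Mass of BOD₅ removed per day: Q(S₀ − S) = 2380 × 252.4 g/m³ = 600.8 kg/d.
So the net sludge growth is P_X = 0.1718 × 600.8 = 103.2 kg VSS/d.

P_X ≈ 103 kg VSS/d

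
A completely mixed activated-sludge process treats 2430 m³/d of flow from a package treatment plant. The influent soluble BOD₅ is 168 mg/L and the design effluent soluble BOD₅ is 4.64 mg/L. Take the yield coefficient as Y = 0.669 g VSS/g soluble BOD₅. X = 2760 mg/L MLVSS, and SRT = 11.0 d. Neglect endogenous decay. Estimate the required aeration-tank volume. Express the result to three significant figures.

Biomass mass balance (decay neglected): V·X = Y·Q·(S₀ − S)·θ_c, so V = 0.669 × 2430 × (168 − 4.64) × 11.0 / 2760 = 1058 m³.

V ≈ 1060 m³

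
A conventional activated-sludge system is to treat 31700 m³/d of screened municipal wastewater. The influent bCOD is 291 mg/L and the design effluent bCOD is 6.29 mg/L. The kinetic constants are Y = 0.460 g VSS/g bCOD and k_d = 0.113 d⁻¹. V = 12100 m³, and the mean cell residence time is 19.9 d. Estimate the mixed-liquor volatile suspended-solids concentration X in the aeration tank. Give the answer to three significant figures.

From V·X·(1 + k_d·θ_c) = Y·Q·(S₀ − S)·θ_c: X = 0.460 × 31700 × (291 − 6.29) × 19.9 / [12100 × (1 + 0.113 × 19.9)] = 2102 mg/L.

X ≈ 2100 mg/L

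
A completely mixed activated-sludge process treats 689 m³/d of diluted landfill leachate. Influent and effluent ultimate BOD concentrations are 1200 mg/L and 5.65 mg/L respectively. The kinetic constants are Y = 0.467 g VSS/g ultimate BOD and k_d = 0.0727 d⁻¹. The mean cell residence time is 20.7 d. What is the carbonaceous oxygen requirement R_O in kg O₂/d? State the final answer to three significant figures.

Y_obs = Y / (1 + k_d θ_c) = 0.467 / (1 + 0.0727 × 20.7) = 0.467 / 2.505 = 0.1864.
ΔS = 1200 − 5.65 = 1194 mg/L, so the substrate removal rate is 689 × 1194/1000 = 822.9 kg ultimate BOD/d.
Net sludge production P_X = 0.1864 × 822.9 = 153.4 kg VSS/d.
R_O = Q·ΔS − 1.42 P_X = 822.9 − 217.9 = 605.1 kg O₂/d.

R_O ≈ 605 kg O₂/d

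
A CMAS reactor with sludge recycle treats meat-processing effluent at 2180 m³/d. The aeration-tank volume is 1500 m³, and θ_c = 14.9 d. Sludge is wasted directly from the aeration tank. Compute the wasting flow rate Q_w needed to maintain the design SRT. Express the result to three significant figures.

Q_w ≈ 101 m³/d

With mixed-liquor wasting, θ_c = V/Q_w, so Q_w = V/θ_c = 1500/14.9 = 100.7 m³/d.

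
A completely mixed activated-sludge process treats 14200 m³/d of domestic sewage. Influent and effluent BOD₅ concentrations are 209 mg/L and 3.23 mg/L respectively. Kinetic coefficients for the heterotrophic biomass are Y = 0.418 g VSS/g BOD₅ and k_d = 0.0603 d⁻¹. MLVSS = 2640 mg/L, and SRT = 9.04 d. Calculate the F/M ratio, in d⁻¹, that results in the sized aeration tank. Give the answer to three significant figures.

F/M ≈ 0.415 d⁻¹

Steady-state biomass mass balance: V·X·(1 + k_d·θ_c) = Y·Q·(S₀ − S)·θ_c, so V = 0.418 × 14200 × (209 − 3.23) × 9.04 / [2640 × (1 + 0.0603 × 9.04)] = 1.1×10^7 / 4079 = 2707 m³.
Food-to-microorganism ratio F/M = Q S₀ / (V X) = 14200 × 209 / (2707 × 2640) = 0.4153 d⁻¹.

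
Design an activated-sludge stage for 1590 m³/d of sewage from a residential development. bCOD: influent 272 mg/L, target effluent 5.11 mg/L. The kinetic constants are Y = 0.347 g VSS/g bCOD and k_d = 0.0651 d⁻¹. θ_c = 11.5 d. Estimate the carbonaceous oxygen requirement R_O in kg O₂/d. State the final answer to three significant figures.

R_O ≈ 305 kg O₂/d

Observed yield with endogenous decay: Y_obs = Y / (1 + k_d·θ_c) = 0.347 / (1 + 0.0651 × 11.5) = 0.347 / 1.749 = 0.1984 g VSS/g bCOD.
Q·(S₀ − S) = 1590 × (272 − 5.11) × 10⁻³ = 424.4 kg/d removed.
P_X = Y_obs·Q·(S₀ − S) = 0.1984 × 424.4 = 84.21 kg VSS/d.
R_O = Q·ΔS − 1.42 P_X = 424.4 − 119.6 = 304.8 kg O₂/d.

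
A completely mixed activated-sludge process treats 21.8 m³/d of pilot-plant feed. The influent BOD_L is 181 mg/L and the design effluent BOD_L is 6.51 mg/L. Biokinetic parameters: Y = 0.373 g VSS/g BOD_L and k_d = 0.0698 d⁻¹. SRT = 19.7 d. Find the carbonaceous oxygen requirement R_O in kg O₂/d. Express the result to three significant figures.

Observed yield with endogenous decay: Y_obs = Y / (1 + k_d·θ_c) = 0.373 / (1 + 0.0698 × 19.7) = 0.373 / 2.375 = 0.1570 g VSS/g BOD_L.
Q·(S₀ − S) = 21.8 × (181 − 6.51) × 10⁻³ = 3.804 kg/d removed.
Biomass synthesised: P_X = Y_obs × 3.804 = 0.5974 kg VSS/d.
R_O = Q·(S₀ − S) − 1.42·P_X = 3.804 − 1.42 × 0.5974 = 2.956 kg O₂/d.

R_O ≈ 2.96 kg O₂/d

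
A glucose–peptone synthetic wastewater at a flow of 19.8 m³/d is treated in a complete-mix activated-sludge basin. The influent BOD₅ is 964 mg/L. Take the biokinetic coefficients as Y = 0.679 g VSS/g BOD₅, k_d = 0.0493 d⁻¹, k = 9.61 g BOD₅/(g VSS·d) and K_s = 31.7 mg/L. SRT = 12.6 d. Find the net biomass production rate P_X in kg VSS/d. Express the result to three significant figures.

From the Monod/SRT balance for a CMAS, S = K_s·(1+k_d θ_c)/[θ_c·(Y k − k_d) − 1] = 31.7 × (1 + 0.0493 × 12.6) / [12.6 × (0.679 × 9.61 − 0.0493) − 1] = 51.39 / 80.60 = 0.6376 mg/L.
Correct the yield for decay: Y_obs = Y/(1 + k_d θ_c) = 0.679 / (1 + 0.0493 × 12.6) = 0.679 / 1.621 = 0.4188.
Substrate removed = Q·(S₀ − S) = 19.8 m³/d × (964 − 0.638) g/m³ = 1.91×10^4 g/d = 19.07 kg/d.
So the net sludge growth is P_X = 0.4188 × 19.07 = 7.989 kg VSS/d.

P_X ≈ 7.99 kg VSS/d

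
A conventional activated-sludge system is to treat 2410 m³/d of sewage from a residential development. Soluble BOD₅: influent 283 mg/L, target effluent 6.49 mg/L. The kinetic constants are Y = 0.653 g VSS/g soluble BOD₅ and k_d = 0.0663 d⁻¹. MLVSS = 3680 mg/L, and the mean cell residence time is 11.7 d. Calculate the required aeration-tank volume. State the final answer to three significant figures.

V ≈ 779 m³

Rearranging the biomass balance for a CMAS with decay, V = Y·Q·ΔS·θ_c / [X·(1+k_d θ_c)] = 0.653 × 2410 × (283 − 6.49) × 11.7 / [3680 × (1 + 0.0663 × 11.7)] = 5.09×10^6 / 6535 = 779.1 m³.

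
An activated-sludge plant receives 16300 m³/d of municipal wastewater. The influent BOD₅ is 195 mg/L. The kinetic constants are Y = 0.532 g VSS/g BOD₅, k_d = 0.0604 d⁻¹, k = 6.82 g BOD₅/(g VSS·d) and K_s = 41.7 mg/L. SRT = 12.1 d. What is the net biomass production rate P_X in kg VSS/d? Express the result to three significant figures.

P_X ≈ 968 kg VSS/d

For a completely mixed reactor with recycle the Lawrence–McCarty relation gives S = K_s·(1 + k_d·θ_c) / [θ_c·(Y·k − k_d) − 1] = 41.7 × (1 + 0.0604 × 12.1) / [12.1 × (0.532 × 6.82 − 0.0604) − 1] = 72.18 / 42.17 = 1.712 mg/L.
Observed yield with endogenous decay: Y_obs = Y / (1 + k_d·θ_c) = 0.532 / (1 + 0.0604 × 12.1) = 0.532 / 1.731 = 0.3074 g VSS/g BOD₅.
Mass of BOD₅ removed per day: Q(S₀ − S) = 16300 × 193.3 g/m³ = 3151 kg/d.
So the net sludge growth is P_X = 0.3074 × 3151 = 968.4 kg VSS/d.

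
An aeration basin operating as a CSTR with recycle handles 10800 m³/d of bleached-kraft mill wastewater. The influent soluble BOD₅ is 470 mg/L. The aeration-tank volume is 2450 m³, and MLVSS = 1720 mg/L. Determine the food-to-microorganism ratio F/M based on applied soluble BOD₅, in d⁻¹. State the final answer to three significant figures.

F/M = Q·S₀ / (V·X) = 10800 × 470 / (2450 × 1720) = 1.205 g soluble BOD₅·(g VSS·d)⁻¹.

F/M ≈ 1.20 d⁻¹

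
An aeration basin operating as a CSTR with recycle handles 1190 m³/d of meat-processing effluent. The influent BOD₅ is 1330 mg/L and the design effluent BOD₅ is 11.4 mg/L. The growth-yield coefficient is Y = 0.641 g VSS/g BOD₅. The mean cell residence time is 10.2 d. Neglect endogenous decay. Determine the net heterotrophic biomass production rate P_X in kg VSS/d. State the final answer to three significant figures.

P_X ≈ 1010 kg VSS/d

No decay correction is needed, so Y_obs = Y = 0.641.
ΔS = 1330 − 11.4 = 1319 mg/L, so the substrate removal rate is 1190 × 1319/1000 = 1569 kg BOD₅/d.
Net biomass production P_X = Y_obs × Q·(S₀ − S) = 0.6410 × 1569 = 1006 kg VSS/d.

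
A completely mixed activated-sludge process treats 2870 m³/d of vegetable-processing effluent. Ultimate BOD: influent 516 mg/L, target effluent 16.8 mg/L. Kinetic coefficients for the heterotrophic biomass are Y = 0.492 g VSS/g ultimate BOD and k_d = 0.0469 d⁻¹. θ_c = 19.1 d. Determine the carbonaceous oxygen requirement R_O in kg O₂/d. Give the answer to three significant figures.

Correct the yield for decay: Y_obs = Y/(1 + k_d θ_c) = 0.492 / (1 + 0.0469 × 19.1) = 0.492 / 1.896 = 0.2595.
ΔS = 516 − 16.8 = 499.2 mg/L, so the substrate removal rate is 2870 × 499.2/1000 = 1433 kg ultimate BOD/d.
Net sludge production P_X = 0.2595 × 1433 = 371.8 kg VSS/d.
Carbonaceous O₂ demand = substrate oxidised − cell-mass equivalent = 1433 − 1.42 × 371.8 = 904.7 kg O₂/d.

R_O ≈ 905 kg O₂/d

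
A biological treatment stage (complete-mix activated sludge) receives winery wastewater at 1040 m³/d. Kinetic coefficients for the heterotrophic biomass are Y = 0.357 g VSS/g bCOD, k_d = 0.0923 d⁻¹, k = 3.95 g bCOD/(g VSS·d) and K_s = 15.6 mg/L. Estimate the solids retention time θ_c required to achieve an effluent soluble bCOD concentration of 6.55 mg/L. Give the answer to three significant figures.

θ_c ≈ 3.08 d

From 1/θ_c = Y·k·S/(K_s + S) − k_d: Y·k·S/(K_s+S) = 0.357 × 3.95 × 6.55 / (15.6 + 6.55) = 0.4170 d⁻¹.
Then 1/θ_c = μ − k_d = 0.4170 − 0.0923 = 0.3247 d⁻¹, giving θ_c = 3.080 d.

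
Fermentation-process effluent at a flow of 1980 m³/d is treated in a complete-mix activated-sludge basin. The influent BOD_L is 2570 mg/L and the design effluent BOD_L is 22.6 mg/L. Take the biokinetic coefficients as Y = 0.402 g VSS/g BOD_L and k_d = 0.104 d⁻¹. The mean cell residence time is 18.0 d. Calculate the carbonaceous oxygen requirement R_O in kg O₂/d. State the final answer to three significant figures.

R_O ≈ 4040 kg O₂/d

Correct the yield for decay: Y_obs = Y/(1 + k_d θ_c) = 0.402 / (1 + 0.104 × 18.0) = 0.402 / 2.872 = 0.1400.
Mass of BOD_L removed per day: Q(S₀ − S) = 1980 × 2547 g/m³ = 5044 kg/d.
Net sludge production P_X = 0.1400 × 5044 = 706.0 kg VSS/d.
Carbonaceous O₂ demand = substrate oxidised − cell-mass equivalent = 5044 − 1.42 × 706.0 = 4041 kg O₂/d.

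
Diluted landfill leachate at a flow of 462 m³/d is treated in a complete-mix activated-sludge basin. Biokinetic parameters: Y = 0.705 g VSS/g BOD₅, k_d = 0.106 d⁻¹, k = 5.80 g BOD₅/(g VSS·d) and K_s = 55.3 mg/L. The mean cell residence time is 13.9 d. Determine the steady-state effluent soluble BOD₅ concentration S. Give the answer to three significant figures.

S ≈ 2.52 mg/L

Effluent substrate depends only on kinetics and SRT: S = K_s(1 + k_d θ_c) / [θ_c(Yk − k_d) − 1] = 55.3 × (1 + 0.106 × 13.9) / [13.9 × (0.705 × 5.80 − 0.106) − 1] = 136.8 / 54.36 = 2.516 mg/L.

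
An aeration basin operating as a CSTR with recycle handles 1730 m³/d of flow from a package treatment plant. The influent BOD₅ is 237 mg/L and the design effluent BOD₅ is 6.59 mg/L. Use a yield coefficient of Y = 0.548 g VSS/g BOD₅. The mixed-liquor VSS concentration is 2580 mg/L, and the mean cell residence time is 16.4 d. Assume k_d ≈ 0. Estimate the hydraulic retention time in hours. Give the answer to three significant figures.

τ ≈ 19.3 h

Biomass mass balance (decay neglected): V·X = Y·Q·(S₀ − S)·θ_c, so V = 0.548 × 1730 × (237 − 6.59) × 16.4 / 2580 = 1389 m³.
Hydraulic retention time τ = V/Q = 1389 / 1730 = 0.8026 d = 19.26 h.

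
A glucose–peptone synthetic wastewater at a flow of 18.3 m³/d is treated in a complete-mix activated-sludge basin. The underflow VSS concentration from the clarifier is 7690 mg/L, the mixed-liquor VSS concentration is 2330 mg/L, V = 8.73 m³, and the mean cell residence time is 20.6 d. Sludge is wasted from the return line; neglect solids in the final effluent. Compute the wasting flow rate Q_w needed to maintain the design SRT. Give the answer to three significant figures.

Q_w ≈ 0.128 m³/d

θ_c = V·X/(Q_w·X_r) when wasting from the recycle, so Q_w = V·X/(θ_c·X_r) = 8.730 × 2330 / (20.6 × 7690) = 0.1284 m³/d.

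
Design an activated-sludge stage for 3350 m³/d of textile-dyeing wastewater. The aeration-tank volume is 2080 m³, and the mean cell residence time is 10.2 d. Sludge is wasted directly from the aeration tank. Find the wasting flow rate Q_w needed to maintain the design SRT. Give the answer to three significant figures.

For wasting at MLVSS concentration, Q_w = V/θ_c = 2080/10.2 = 203.9 m³/d.

Q_w ≈ 204 m³/d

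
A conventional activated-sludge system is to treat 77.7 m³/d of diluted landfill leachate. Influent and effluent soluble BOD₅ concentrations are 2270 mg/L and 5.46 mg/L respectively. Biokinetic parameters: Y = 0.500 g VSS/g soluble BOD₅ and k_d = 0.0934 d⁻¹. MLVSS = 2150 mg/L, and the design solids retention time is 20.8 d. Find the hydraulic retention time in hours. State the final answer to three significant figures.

Steady-state biomass mass balance: V·X·(1 + k_d·θ_c) = Y·Q·(S₀ − S)·θ_c, so V = 0.500 × 77.7 × (2270 − 5.46) × 20.8 / [2150 × (1 + 0.0934 × 20.8)] = 1.83×10^6 / 6327 = 289.2 m³.
Hydraulic retention time τ = V/Q = 289.2 / 77.7 = 3.722 d = 89.34 h.

τ ≈ 89.3 h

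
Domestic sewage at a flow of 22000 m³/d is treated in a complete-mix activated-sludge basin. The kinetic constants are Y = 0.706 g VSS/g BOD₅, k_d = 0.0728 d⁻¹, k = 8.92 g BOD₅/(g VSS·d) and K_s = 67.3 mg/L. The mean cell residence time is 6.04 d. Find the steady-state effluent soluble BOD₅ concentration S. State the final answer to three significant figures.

S ≈ 2.65 mg/L

From the Monod/SRT balance for a CMAS, S = K_s·(1+k_d θ_c)/[θ_c·(Y k − k_d) − 1] = 67.3 × (1 + 0.0728 × 6.04) / [6.04 × (0.706 × 8.92 − 0.0728) − 1] = 96.89 / 36.60 = 2.648 mg/L.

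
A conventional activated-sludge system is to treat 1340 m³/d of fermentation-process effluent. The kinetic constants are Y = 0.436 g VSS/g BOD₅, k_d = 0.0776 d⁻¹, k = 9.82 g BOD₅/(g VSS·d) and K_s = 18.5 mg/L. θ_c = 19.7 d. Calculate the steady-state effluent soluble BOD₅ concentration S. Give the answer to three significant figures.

S ≈ 0.572 mg/L

Effluent substrate depends only on kinetics and SRT: S = K_s(1 + k_d θ_c) / [θ_c(Yk − k_d) − 1] = 18.5 × (1 + 0.0776 × 19.7) / [19.7 × (0.436 × 9.82 − 0.0776) − 1] = 46.78 / 81.82 = 0.5718 mg/L.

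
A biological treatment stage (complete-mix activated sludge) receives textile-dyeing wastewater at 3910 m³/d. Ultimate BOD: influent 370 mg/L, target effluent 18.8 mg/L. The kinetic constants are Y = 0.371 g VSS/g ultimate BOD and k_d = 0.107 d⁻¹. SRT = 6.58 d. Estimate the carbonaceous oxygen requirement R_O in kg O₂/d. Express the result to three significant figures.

The observed yield is Y_obs = Y/(1 + k_d·θ_c) = 0.371 / (1 + 0.107 × 6.58) = 0.371 / 1.704 = 0.2177 g VSS per g ultimate BOD removed.
Mass of ultimate BOD removed per day: Q(S₀ − S) = 3910 × 351.2 g/m³ = 1373 kg/d.
Biomass synthesised: P_X = Y_obs × 1373 = 299.0 kg VSS/d.
R_O = Q·ΔS − 1.42 P_X = 1373 − 424.5 = 948.7 kg O₂/d.

R_O ≈ 949 kg O₂/d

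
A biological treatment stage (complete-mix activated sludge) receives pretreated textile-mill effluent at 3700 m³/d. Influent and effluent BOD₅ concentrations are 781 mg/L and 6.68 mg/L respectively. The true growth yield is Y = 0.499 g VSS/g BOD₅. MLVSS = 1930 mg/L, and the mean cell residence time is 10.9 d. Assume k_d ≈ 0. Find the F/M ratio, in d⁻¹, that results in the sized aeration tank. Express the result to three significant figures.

V·X = Y·Q·ΔS·θ_c gives V = 0.499 × 3700 × (781 − 6.68) × 10.9 / 1930 = 8074 m³.
F/M = Q·S₀ / (V·X) = 3700 × 781 / (8074 × 1930) = 0.1854 g BOD₅·(g VSS·d)⁻¹.

F/M ≈ 0.185 d⁻¹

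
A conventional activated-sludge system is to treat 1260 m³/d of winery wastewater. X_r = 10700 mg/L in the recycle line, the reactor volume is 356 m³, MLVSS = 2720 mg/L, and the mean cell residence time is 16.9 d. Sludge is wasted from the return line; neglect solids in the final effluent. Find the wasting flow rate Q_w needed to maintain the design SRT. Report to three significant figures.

Q_w ≈ 5.35 m³/d

Q_w = (V·X)/(θ_c X_r) = 356.0 × 2720 / (16.9 × 10700) = 5.355 m³/d.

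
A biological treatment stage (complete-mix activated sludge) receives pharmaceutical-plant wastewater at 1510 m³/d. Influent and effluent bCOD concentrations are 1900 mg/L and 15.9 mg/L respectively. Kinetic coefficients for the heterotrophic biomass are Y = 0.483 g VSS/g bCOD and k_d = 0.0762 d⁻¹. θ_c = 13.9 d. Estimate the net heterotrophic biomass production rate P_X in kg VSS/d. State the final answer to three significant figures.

Y_obs = Y / (1 + k_d θ_c) = 0.483 / (1 + 0.0762 × 13.9) = 0.483 / 2.059 = 0.2346.
Mass of bCOD removed per day: Q(S₀ − S) = 1510 × 1884 g/m³ = 2845 kg/d.
So the net sludge growth is P_X = 0.2346 × 2845 = 667.3 kg VSS/d.

P_X ≈ 667 kg VSS/d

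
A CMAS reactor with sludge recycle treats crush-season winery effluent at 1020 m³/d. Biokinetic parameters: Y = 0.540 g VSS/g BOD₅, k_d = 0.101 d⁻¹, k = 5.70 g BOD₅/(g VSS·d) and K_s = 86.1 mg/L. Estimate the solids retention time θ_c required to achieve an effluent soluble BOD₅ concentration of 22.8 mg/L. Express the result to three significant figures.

Specific growth rate at S = 22.8 mg/L: μ = YkS/(K_s+S) = 0.540·5.70·22.8/(86.1+22.8) = 0.6444 d⁻¹.
Then 1/θ_c = μ − k_d = 0.6444 − 0.101 = 0.5434 d⁻¹, giving θ_c = 1.840 d.

θ_c ≈ 1.84 d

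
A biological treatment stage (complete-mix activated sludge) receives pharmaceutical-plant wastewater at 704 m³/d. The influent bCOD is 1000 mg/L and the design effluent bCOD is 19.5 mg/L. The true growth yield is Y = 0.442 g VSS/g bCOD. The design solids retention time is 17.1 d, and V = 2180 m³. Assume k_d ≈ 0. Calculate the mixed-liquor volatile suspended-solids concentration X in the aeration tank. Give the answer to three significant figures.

X = Y·Q·ΔS·θ_c / V = 0.442 × 704 × (1000 − 19.5) × 17.1 / 2180 = 2393 mg/L.

X ≈ 2390 mg/L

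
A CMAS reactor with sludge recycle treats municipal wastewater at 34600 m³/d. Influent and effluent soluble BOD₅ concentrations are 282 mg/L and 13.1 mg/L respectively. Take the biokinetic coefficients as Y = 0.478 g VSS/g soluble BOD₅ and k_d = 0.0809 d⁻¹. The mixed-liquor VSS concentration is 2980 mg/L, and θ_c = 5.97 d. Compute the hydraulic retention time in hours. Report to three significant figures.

From the SRT design equation V = Y Q (S₀−S) θ_c / [X (1 + k_d θ_c)] = 0.478 × 34600 × (282 − 13.1) × 5.97 / [2980 × (1 + 0.0809 × 5.97)] = 2.66×10^7 / 4419 = 6008 m³.
τ = V/Q = 6008/34600 = 0.1736 d, or 4.167 h.

τ ≈ 4.17 h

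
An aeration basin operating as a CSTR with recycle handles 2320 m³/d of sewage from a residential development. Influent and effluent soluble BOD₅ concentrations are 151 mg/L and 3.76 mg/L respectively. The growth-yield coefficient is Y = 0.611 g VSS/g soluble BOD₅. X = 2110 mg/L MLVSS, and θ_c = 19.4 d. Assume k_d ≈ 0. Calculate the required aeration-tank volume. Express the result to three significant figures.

V·X = Y·Q·ΔS·θ_c gives V = 0.611 × 2320 × (151 − 3.76) × 19.4 / 2110 = 1919 m³.

V ≈ 1920 m³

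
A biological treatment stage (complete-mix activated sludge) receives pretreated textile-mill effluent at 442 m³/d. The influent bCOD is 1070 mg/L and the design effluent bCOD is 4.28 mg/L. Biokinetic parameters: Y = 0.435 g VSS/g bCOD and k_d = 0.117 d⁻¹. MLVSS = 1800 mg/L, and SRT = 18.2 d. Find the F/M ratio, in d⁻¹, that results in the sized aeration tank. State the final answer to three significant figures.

Steady-state biomass mass balance: V·X·(1 + k_d·θ_c) = Y·Q·(S₀ − S)·θ_c, so V = 0.435 × 442 × (1070 − 4.28) × 18.2 / [1800 × (1 + 0.117 × 18.2)] = 3.73×10^6 / 5633 = 662.1 m³.
F/M = applied load / biomass = Q·S₀/(V·X) = 442 × 1070 / (662.1 × 1800) = 0.3969 d⁻¹.

F/M ≈ 0.397 d⁻¹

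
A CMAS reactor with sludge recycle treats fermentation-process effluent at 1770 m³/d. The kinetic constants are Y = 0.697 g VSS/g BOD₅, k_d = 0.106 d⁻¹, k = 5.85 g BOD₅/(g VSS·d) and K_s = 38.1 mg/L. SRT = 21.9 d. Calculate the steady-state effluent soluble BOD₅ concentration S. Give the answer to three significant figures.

S ≈ 1.47 mg/L

From the Monod/SRT balance for a CMAS, S = K_s·(1+k_d θ_c)/[θ_c·(Y k − k_d) − 1] = 38.1 × (1 + 0.106 × 21.9) / [21.9 × (0.697 × 5.85 − 0.106) − 1] = 126.5 / 85.97 = 1.472 mg/L.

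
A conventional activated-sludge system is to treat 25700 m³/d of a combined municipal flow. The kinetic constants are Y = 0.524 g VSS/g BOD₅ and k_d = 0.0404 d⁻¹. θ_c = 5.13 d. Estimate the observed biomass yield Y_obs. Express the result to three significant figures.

Observed yield with endogenous decay: Y_obs = Y / (1 + k_d·θ_c) = 0.524 / (1 + 0.0404 × 5.13) = 0.524 / 1.207 = 0.4340 g VSS/g BOD₅.

Y_obs ≈ 0.434 g VSS/g BOD₅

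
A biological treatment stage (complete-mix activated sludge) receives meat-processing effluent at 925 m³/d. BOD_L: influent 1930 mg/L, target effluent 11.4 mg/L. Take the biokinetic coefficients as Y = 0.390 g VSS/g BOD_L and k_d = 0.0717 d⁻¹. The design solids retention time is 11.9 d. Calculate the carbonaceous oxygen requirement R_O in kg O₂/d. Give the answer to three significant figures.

R_O ≈ 1240 kg O₂/d

Observed yield with endogenous decay: Y_obs = Y / (1 + k_d·θ_c) = 0.390 / (1 + 0.0717 × 11.9) = 0.390 / 1.853 = 0.2104 g VSS/g BOD_L.
Mass of BOD_L removed per day: Q(S₀ − S) = 925 × 1919 g/m³ = 1775 kg/d.
Biomass synthesised: P_X = Y_obs × 1775 = 373.5 kg VSS/d.
R_O = Q·(S₀ − S) − 1.42·P_X = 1775 − 1.42 × 373.5 = 1244 kg O₂/d.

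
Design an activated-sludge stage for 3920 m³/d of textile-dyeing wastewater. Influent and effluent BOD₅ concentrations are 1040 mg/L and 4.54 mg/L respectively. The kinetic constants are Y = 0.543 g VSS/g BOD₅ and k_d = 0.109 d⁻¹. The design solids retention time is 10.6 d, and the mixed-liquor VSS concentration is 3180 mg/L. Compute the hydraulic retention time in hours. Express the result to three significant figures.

Steady-state biomass mass balance: V·X·(1 + k_d·θ_c) = Y·Q·(S₀ − S)·θ_c, so V = 0.543 × 3920 × (1040 − 4.54) × 10.6 / [3180 × (1 + 0.109 × 10.6)] = 2.34×10^7 / 6854 = 3409 m³.
τ = V/Q = 3409/3920 = 0.8695 d, or 20.87 h.

τ ≈ 20.9 h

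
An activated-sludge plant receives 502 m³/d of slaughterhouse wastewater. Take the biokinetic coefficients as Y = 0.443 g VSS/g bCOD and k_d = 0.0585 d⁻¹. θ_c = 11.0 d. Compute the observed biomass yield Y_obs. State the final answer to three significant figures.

Y_obs ≈ 0.270 g VSS/g bCOD

Y_obs = Y / (1 + k_d θ_c) = 0.443 / (1 + 0.0585 × 11.0) = 0.443 / 1.643 = 0.2695.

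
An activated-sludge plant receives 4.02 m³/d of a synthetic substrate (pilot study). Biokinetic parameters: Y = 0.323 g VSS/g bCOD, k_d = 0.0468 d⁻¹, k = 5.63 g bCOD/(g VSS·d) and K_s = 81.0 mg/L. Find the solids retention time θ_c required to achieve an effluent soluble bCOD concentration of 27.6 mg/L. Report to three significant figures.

At the target effluent, Y k S/(K_s+S) = 0.323×5.63×27.6/108.6 = 0.4622 d⁻¹.
Then 1/θ_c = μ − k_d = 0.4622 − 0.0468 = 0.4154 d⁻¹, giving θ_c = 2.408 d.

θ_c ≈ 2.41 d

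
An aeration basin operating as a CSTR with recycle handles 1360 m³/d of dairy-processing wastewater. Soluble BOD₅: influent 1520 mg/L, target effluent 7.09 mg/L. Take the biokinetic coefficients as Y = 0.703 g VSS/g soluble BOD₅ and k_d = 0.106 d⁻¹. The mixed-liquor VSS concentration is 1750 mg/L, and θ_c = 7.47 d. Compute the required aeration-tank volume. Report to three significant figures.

V ≈ 3450 m³

Rearranging the biomass balance for a CMAS with decay, V = Y·Q·ΔS·θ_c / [X·(1+k_d θ_c)] = 0.703 × 1360 × (1520 − 7.09) × 7.47 / [1750 × (1 + 0.106 × 7.47)] = 1.08×10^7 / 3136 = 3446 m³.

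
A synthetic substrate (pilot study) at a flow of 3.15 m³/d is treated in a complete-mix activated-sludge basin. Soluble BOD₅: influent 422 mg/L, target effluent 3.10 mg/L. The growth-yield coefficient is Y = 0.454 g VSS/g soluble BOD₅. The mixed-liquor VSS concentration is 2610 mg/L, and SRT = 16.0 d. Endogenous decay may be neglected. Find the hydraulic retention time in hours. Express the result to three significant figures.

τ ≈ 28.0 h

With k_d = 0 the design equation reduces to V = Y Q (S₀−S) θ_c / X = 0.454 × 3.15 × (422 − 3.10) × 16.0 / 2610 = 3.672 m³.
τ = V/Q = 3.672/3.15 = 1.166 d, or 27.98 h.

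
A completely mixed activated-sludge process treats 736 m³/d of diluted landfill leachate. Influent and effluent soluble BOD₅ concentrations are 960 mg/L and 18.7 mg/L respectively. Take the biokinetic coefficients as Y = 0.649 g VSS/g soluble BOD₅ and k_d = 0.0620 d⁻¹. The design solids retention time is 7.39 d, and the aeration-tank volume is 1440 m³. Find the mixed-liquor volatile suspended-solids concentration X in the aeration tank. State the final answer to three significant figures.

X ≈ 1580 mg/L

Solving the biomass balance for X: X = Y Q (S₀−S) θ_c / [V (1+k_d θ_c)] = 0.649 × 736 × (960 − 18.7) × 7.39 / [1440 × (1 + 0.0620 × 7.39)] = 1582 mg/L.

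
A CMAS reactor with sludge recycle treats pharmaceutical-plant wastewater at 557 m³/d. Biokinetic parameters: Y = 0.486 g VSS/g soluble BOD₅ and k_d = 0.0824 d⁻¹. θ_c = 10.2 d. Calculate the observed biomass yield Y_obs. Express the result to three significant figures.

Y_obs ≈ 0.264 g VSS/g soluble BOD₅

Y_obs = Y / (1 + k_d θ_c) = 0.486 / (1 + 0.0824 × 10.2) = 0.486 / 1.840 = 0.2641.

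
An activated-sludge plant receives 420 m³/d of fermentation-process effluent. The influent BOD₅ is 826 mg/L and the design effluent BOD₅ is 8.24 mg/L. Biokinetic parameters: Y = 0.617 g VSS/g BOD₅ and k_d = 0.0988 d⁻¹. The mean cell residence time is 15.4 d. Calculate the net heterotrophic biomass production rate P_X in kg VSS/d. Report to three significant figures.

Y_obs = Y / (1 + k_d θ_c) = 0.617 / (1 + 0.0988 × 15.4) = 0.617 / 2.522 = 0.2447.
Substrate removed = Q·(S₀ − S) = 420 m³/d × (826 − 8.24) g/m³ = 3.43×10^5 g/d = 343.5 kg/d.
So the net sludge growth is P_X = 0.2447 × 343.5 = 84.04 kg VSS/d.

P_X ≈ 84.0 kg VSS/d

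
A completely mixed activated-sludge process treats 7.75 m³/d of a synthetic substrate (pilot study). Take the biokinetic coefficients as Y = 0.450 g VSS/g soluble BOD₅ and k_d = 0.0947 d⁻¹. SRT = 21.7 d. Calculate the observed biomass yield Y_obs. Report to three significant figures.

Y_obs ≈ 0.147 g VSS/g soluble BOD₅

Correct the yield for decay: Y_obs = Y/(1 + k_d θ_c) = 0.450 / (1 + 0.0947 × 21.7) = 0.450 / 3.055 = 0.1473.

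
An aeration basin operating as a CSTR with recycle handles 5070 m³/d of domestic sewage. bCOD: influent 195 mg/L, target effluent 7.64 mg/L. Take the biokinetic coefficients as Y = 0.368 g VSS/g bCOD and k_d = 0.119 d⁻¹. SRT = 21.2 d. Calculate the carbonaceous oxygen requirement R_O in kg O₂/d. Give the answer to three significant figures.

Correct the yield for decay: Y_obs = Y/(1 + k_d θ_c) = 0.368 / (1 + 0.119 × 21.2) = 0.368 / 3.523 = 0.1045.
Q·(S₀ − S) = 5070 × (195 − 7.64) × 10⁻³ = 949.9 kg/d removed.
Biomass synthesised: P_X = Y_obs × 949.9 = 99.23 kg VSS/d.
Carbonaceous O₂ demand = substrate oxidised − cell-mass equivalent = 949.9 − 1.42 × 99.23 = 809.0 kg O₂/d.

R_O ≈ 809 kg O₂/d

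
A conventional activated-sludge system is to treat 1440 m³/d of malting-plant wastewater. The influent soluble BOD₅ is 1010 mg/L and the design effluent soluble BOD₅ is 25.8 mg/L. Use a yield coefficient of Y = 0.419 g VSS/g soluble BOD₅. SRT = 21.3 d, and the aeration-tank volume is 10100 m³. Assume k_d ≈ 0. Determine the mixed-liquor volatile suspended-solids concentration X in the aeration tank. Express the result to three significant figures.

X ≈ 1250 mg/L

Without decay, X = Y Q (S₀−S) θ_c / V = 0.419 × 1440 × (1010 − 25.8) × 21.3 / 10100 = 1252 mg/L.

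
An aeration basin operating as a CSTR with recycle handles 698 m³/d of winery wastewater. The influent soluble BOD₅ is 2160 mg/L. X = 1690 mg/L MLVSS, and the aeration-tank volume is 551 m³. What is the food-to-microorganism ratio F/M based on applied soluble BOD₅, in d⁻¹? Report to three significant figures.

F/M ≈ 1.62 d⁻¹

F/M = Q·S₀ / (V·X) = 698 × 2160 / (551.0 × 1690) = 1.619 g soluble BOD₅·(g VSS·d)⁻¹.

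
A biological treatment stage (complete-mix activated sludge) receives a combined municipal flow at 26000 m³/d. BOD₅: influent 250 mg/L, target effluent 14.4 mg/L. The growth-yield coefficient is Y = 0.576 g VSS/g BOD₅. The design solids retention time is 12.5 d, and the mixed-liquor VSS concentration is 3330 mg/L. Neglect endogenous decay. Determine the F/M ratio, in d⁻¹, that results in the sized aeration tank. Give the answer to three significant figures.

With k_d = 0 the design equation reduces to V = Y Q (S₀−S) θ_c / X = 0.576 × 26000 × (250 − 14.4) × 12.5 / 3330 = 13245 m³.
F/M = Q·S₀ / (V·X) = 26000 × 250 / (13245 × 3330) = 0.1474 g BOD₅·(g VSS·d)⁻¹.

F/M ≈ 0.147 d⁻¹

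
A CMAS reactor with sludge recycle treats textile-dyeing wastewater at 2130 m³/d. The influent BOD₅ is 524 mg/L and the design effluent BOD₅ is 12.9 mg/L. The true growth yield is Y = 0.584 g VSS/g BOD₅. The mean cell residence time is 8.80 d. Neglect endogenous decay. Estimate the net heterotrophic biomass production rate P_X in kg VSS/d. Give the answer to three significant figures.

P_X ≈ 636 kg VSS/d

With endogenous decay neglected, the observed yield equals the true yield: Y_obs = Y = 0.584 g VSS/g BOD₅.
Q·(S₀ − S) = 2130 × (524 − 12.9) × 10⁻³ = 1089 kg/d removed.
So the net sludge growth is P_X = 0.5840 × 1089 = 635.8 kg VSS/d.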